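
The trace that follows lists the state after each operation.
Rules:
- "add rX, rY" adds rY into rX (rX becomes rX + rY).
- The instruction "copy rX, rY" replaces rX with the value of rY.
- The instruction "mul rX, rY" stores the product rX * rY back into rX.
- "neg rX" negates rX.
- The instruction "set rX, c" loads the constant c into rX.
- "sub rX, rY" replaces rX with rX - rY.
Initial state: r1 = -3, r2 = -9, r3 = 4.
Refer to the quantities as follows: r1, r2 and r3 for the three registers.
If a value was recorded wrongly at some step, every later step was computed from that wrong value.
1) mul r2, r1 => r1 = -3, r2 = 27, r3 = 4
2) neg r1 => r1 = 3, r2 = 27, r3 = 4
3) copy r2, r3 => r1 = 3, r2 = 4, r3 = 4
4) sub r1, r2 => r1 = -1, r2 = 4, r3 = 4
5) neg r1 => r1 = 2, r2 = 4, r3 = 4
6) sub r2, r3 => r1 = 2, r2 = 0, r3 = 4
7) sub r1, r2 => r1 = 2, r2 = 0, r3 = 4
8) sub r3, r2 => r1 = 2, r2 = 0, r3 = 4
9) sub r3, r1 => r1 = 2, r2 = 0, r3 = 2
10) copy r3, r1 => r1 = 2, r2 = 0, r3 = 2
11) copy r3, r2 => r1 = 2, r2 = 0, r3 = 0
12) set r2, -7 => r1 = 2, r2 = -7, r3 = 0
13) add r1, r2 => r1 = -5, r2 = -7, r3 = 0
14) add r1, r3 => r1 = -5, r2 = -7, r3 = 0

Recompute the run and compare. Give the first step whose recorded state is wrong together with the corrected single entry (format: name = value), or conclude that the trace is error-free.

step 5, r1 = 1

Recomputing the run from the initial state:
step 1: r1 = -3, r2 = 27, r3 = 4
step 2: r1 = 3, r2 = 27, r3 = 4
step 3: r1 = 3, r2 = 4, r3 = 4
step 4: r1 = -1, r2 = 4, r3 = 4
step 5: r1 = 1, r2 = 4, r3 = 4
step 6: r1 = 1, r2 = 0, r3 = 4
step 7: r1 = 1, r2 = 0, r3 = 4
step 8: r1 = 1, r2 = 0, r3 = 4
step 9: r1 = 1, r2 = 0, r3 = 3
step 10: r1 = 1, r2 = 0, r3 = 1
step 11: r1 = 1, r2 = 0, r3 = 0
step 12: r1 = 1, r2 = -7, r3 = 0
step 13: r1 = -6, r2 = -7, r3 = 0
step 14: r1 = -6, r2 = -7, r3 = 0
The first disagreement with the trace is at step 5, where the value should be r1 = 1.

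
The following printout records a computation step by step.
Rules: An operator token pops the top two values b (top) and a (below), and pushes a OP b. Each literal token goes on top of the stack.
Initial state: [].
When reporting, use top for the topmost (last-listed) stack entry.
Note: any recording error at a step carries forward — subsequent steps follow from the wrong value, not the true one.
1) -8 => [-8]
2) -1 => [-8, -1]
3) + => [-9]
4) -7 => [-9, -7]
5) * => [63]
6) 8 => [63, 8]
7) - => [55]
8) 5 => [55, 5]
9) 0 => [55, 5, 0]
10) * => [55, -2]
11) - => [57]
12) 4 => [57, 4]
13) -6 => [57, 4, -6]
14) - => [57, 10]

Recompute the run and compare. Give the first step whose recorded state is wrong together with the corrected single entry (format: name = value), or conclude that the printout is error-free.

step 10, top = 0

Step 1: push -8: top = -8 — consistent with the printout.
Step 2: push -1: top = -1 — confirmed correct.
Step 3: -8 + -1 = -9 — checks out.
Step 4: push -7: top = -7 — confirmed correct.
Step 5: -9 * -7 = 63 — no discrepancy.
Step 6: push 8: top = 8 — no discrepancy.
Step 7: 63 - 8 = 55 — consistent with the printout.
Step 8: push 5: top = 5 — verified.
Step 9: push 0: top = 0 — same as recorded.
Step 10: 5 * 0 = 0 — the entry is off here.
The audit stops at step 10: the recorded entry is wrong and should be top = 0.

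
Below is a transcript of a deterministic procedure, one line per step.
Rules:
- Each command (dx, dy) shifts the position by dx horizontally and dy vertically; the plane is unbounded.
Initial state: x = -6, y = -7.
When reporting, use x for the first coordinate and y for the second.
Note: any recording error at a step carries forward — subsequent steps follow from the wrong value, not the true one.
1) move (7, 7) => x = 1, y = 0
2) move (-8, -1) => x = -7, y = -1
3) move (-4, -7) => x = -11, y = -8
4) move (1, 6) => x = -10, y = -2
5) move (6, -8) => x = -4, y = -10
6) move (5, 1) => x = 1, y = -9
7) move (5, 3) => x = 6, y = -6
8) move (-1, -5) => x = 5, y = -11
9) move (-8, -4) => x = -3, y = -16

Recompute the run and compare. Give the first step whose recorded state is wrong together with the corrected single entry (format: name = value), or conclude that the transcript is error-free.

step 1: x = -6 + (7) = 1, y = -7 + (7) = 0 -> confirmed correct
step 2: x = 1 + (-8) = -7, y = 0 + (-1) = -1 -> consistent with the transcript
step 3: x = -7 + (-4) = -11, y = -1 + (-7) = -8 -> confirmed correct
step 4: x = -11 + (1) = -10, y = -8 + (6) = -2 -> exactly as logged
step 5: x = -10 + (6) = -4, y = -2 + (-8) = -10 -> consistent with the transcript
step 6: x = -4 + (5) = 1, y = -10 + (1) = -9 -> verified
step 7: x = 1 + (5) = 6, y = -9 + (3) = -6 -> consistent with the transcript
step 8: x = 6 + (-1) = 5, y = -6 + (-5) = -11 -> confirmed correct
step 9: x = 5 + (-8) = -3, y = -11 + (-4) = -15 -> the recorded entry deviates here
Step 9 is the first one off; corrected, y = -15.

step 9, y = -15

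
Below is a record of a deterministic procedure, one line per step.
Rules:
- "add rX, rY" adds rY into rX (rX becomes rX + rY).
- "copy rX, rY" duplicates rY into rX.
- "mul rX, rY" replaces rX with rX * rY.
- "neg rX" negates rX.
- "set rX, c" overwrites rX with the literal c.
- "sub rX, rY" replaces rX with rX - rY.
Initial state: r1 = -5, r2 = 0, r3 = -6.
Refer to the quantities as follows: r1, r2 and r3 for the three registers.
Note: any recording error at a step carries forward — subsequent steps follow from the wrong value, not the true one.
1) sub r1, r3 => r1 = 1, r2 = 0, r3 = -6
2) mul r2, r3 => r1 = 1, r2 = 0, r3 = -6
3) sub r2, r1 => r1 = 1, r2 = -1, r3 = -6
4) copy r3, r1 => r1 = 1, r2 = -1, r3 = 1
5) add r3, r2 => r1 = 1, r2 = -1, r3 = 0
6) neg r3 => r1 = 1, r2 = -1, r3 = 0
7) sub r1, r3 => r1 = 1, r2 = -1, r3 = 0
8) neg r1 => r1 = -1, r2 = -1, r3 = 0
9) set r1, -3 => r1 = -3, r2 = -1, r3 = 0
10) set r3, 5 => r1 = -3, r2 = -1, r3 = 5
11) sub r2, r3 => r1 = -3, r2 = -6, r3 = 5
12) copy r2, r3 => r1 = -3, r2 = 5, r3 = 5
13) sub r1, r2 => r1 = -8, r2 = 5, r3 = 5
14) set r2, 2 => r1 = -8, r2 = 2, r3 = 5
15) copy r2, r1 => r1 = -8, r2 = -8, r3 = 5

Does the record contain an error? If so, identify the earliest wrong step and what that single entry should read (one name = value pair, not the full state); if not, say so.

no error

Recomputing the run from the initial state:
step 1: r1 = 1, r2 = 0, r3 = -6
step 2: r1 = 1, r2 = 0, r3 = -6
step 3: r1 = 1, r2 = -1, r3 = -6
step 4: r1 = 1, r2 = -1, r3 = 1
step 5: r1 = 1, r2 = -1, r3 = 0
step 6: r1 = 1, r2 = -1, r3 = 0
step 7: r1 = 1, r2 = -1, r3 = 0
step 8: r1 = -1, r2 = -1, r3 = 0
step 9: r1 = -3, r2 = -1, r3 = 0
step 10: r1 = -3, r2 = -1, r3 = 5
step 11: r1 = -3, r2 = -6, r3 = 5
step 12: r1 = -3, r2 = 5, r3 = 5
step 13: r1 = -8, r2 = 5, r3 = 5
step 14: r1 = -8, r2 = 2, r3 = 5
step 15: r1 = -8, r2 = -8, r3 = 5
This matches the record at every step.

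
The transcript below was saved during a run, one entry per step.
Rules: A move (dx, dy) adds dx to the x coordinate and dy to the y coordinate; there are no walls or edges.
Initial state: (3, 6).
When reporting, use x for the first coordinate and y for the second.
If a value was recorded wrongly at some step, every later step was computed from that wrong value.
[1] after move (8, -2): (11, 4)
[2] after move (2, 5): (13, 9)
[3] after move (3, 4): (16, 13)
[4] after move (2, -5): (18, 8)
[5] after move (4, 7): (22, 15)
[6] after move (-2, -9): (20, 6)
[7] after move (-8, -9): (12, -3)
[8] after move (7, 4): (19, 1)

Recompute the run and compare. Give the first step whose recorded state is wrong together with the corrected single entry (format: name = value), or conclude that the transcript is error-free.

no error

Recomputing the run from the initial state:
step 1: x = 11, y = 4
step 2: x = 13, y = 9
step 3: x = 16, y = 13
step 4: x = 18, y = 8
step 5: x = 22, y = 15
step 6: x = 20, y = 6
step 7: x = 12, y = -3
step 8: x = 19, y = 1
This matches the transcript at every step.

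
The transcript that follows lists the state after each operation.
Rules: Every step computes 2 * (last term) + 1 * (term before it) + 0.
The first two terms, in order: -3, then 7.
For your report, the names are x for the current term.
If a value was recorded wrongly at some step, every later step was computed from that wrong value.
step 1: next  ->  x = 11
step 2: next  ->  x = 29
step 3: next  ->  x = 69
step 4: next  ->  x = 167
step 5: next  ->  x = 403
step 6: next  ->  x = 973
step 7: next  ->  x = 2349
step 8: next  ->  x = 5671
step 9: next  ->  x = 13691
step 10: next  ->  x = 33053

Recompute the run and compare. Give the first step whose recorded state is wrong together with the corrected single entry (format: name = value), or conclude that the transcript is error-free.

Step 1: x = 2*(7) + (1)*(-3) + (0) = 11 — same as recorded.
Step 2: x = 2*(11) + (1)*(7) + (0) = 29 — in agreement.
Step 3: x = 2*(29) + (1)*(11) + (0) = 69 — no discrepancy.
Step 4: x = 2*(69) + (1)*(29) + (0) = 167 — agrees with the transcript.
Step 5: x = 2*(167) + (1)*(69) + (0) = 403 — agrees with the transcript.
Step 6: x = 2*(403) + (1)*(167) + (0) = 973 — same as recorded.
Step 7: x = 2*(973) + (1)*(403) + (0) = 2349 — checks out.
Step 8: x = 2*(2349) + (1)*(973) + (0) = 5671 — agrees with the transcript.
Step 9: x = 2*(5671) + (1)*(2349) + (0) = 13691 — agrees with the transcript.
Step 10: x = 2*(13691) + (1)*(5671) + (0) = 33053 — consistent with the transcript.
All entries verified; no error found.

no error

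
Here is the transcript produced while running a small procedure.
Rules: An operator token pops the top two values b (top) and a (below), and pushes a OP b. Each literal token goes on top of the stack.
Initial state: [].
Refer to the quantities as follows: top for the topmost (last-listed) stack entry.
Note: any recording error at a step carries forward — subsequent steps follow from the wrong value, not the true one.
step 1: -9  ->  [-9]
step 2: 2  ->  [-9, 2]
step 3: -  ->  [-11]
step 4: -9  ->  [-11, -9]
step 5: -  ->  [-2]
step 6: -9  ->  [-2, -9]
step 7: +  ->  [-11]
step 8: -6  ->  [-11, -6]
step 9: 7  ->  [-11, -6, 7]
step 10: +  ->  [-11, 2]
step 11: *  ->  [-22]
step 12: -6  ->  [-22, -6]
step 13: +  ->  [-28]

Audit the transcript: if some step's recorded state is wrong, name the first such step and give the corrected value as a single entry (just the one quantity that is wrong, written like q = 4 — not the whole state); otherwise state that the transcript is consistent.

step 1: push -9: top = -9 -> matches
step 2: push 2: top = 2 -> exactly as logged
step 3: -9 - 2 = -11 -> exactly as logged
step 4: push -9: top = -9 -> no discrepancy
step 5: -11 - -9 = -2 -> same as recorded
step 6: push -9: top = -9 -> matches
step 7: -2 + -9 = -11 -> agrees with the transcript
step 8: push -6: top = -6 -> verified
step 9: push 7: top = 7 -> no discrepancy
step 10: -6 + 7 = 1 -> a discrepancy with the transcript
So the first discrepancy is step 10, where the right value is top = 1.

step 10, top = 1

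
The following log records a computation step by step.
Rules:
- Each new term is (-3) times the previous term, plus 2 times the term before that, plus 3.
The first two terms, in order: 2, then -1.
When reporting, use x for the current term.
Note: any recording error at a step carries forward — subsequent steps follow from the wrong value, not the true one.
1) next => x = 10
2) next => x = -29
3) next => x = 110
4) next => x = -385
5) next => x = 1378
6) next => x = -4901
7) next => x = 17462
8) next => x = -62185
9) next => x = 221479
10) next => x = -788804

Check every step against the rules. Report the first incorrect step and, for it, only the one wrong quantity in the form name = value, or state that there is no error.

step 1: x = -3*(-1) + (2)*(2) + (3) = 10 -> exactly as logged
step 2: x = -3*(10) + (2)*(-1) + (3) = -29 -> in agreement
step 3: x = -3*(-29) + (2)*(10) + (3) = 110 -> confirmed correct
step 4: x = -3*(110) + (2)*(-29) + (3) = -385 -> consistent with the log
step 5: x = -3*(-385) + (2)*(110) + (3) = 1378 -> same as recorded
step 6: x = -3*(1378) + (2)*(-385) + (3) = -4901 -> consistent with the log
step 7: x = -3*(-4901) + (2)*(1378) + (3) = 17462 -> agrees with the log
step 8: x = -3*(17462) + (2)*(-4901) + (3) = -62185 -> consistent with the log
step 9: x = -3*(-62185) + (2)*(17462) + (3) = 221482 -> this is not what the log shows
So the first discrepancy is step 9, where the right value is x = 221482.

step 9, x = 221482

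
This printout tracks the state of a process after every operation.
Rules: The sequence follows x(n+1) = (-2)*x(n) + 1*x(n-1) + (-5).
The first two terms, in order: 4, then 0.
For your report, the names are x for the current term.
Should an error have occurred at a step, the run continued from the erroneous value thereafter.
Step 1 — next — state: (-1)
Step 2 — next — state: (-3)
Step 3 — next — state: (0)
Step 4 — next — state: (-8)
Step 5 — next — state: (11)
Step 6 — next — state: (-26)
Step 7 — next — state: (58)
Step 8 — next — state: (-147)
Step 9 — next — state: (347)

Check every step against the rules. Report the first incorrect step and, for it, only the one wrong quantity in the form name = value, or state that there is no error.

Recomputing the run from the initial state:
step 1: x = -1
step 2: x = -3
step 3: x = 0
step 4: x = -8
step 5: x = 11
step 6: x = -35
step 7: x = 76
step 8: x = -192
step 9: x = 455
The first disagreement with the printout is at step 6, where the value should be x = -35.

step 6, x = -35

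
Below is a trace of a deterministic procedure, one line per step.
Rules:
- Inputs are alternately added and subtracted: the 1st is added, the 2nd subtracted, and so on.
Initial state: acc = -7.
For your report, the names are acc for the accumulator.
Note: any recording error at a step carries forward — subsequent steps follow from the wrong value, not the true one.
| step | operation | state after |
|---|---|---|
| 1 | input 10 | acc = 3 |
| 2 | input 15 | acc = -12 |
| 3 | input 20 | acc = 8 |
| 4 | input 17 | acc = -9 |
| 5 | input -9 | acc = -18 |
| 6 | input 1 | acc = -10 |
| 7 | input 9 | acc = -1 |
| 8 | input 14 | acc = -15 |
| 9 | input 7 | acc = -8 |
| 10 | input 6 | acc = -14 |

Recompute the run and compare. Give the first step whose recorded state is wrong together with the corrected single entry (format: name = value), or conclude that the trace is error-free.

Step 1: acc = -7 + 10 = 3 — confirmed correct.
Step 2: acc = 3 - 15 = -12 — in agreement.
Step 3: acc = -12 + 20 = 8 — agrees with the trace.
Step 4: acc = 8 - 17 = -9 — in agreement.
Step 5: acc = -9 + -9 = -18 — same as recorded.
Step 6: acc = -18 - 1 = -19 — the trace has a different value.
The earliest wrong entry is at step 6: it should read acc = -19.

step 6, acc = -19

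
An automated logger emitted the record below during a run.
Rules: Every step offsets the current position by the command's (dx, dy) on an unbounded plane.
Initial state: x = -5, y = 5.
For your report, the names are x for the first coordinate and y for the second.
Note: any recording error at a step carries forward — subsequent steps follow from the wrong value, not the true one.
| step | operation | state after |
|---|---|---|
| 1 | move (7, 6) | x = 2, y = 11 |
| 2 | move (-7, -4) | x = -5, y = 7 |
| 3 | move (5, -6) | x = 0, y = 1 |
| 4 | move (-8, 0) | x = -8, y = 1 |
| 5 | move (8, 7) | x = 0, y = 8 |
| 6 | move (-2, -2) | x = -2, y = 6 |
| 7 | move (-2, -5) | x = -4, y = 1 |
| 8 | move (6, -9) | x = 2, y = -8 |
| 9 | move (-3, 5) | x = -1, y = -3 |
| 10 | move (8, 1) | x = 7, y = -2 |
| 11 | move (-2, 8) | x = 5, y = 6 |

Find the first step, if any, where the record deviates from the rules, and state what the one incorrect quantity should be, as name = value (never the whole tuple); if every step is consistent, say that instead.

no error

step 1: x = -5 + (7) = 2, y = 5 + (6) = 11 -> exactly as logged
step 2: x = 2 + (-7) = -5, y = 11 + (-4) = 7 -> in agreement
step 3: x = -5 + (5) = 0, y = 7 + (-6) = 1 -> exactly as logged
step 4: x = 0 + (-8) = -8, y = 1 + (0) = 1 -> exactly as logged
step 5: x = -8 + (8) = 0, y = 1 + (7) = 8 -> in agreement
step 6: x = 0 + (-2) = -2, y = 8 + (-2) = 6 -> checks out
step 7: x = -2 + (-2) = -4, y = 6 + (-5) = 1 -> confirmed correct
step 8: x = -4 + (6) = 2, y = 1 + (-9) = -8 -> matches
step 9: x = 2 + (-3) = -1, y = -8 + (5) = -3 -> no discrepancy
step 10: x = -1 + (8) = 7, y = -3 + (1) = -2 -> verified
step 11: x = 7 + (-2) = 5, y = -2 + (8) = 6 -> checks out
Every step is consistent.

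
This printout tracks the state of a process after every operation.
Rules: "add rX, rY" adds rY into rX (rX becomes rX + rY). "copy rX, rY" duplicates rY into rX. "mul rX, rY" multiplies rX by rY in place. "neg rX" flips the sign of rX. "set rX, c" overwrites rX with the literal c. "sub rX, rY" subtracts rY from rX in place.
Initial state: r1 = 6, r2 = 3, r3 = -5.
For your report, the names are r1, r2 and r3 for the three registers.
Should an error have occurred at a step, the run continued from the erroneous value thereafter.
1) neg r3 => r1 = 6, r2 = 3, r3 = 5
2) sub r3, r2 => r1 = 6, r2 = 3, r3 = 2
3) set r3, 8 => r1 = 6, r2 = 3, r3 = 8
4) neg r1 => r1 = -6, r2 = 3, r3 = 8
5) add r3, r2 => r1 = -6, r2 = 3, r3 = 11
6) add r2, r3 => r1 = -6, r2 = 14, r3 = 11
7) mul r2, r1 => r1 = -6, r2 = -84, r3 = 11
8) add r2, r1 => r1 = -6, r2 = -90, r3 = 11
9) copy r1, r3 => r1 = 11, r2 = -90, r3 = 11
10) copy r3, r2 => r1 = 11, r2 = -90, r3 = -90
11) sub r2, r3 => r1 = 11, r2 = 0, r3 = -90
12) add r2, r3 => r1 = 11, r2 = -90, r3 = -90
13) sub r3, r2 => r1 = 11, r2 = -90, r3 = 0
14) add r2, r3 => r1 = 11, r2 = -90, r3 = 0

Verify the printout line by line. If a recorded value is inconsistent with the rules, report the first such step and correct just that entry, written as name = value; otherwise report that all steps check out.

1. r3 = -(-5) = 5 (same as recorded)
2. r3 = 5 - 3 = 2 (consistent with the printout)
3. r3 = 8 (in agreement)
4. r1 = -(6) = -6 (agrees with the printout)
5. r3 = 8 + 3 = 11 (exactly as logged)
6. r2 = 3 + 11 = 14 (same as recorded)
7. r2 = 14 * -6 = -84 (confirmed correct)
8. r2 = -84 + -6 = -90 (agrees with the printout)
9. r1 = 11 (in agreement)
10. r3 = -90 (in agreement)
11. r2 = -90 - -90 = 0 (agrees with the printout)
12. r2 = 0 + -90 = -90 (exactly as logged)
13. r3 = -90 - -90 = 0 (verified)
14. r2 = -90 + 0 = -90 (no discrepancy)
All steps check out; nothing to correct.

no error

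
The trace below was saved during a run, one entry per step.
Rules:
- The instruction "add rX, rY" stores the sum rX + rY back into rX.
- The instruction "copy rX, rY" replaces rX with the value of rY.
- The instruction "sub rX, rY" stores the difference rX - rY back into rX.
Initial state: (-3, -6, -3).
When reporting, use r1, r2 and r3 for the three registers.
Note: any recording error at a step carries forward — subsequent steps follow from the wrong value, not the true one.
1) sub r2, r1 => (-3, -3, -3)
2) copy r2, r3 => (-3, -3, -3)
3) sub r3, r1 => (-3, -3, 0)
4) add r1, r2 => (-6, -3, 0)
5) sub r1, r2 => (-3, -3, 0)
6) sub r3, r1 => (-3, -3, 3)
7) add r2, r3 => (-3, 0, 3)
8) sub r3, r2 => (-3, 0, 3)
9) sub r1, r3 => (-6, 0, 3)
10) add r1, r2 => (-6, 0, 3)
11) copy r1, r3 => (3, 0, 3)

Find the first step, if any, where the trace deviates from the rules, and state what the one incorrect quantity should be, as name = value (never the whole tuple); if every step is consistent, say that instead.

no error

1. r2 = -6 - -3 = -3 (same as recorded)
2. r2 = -3 (consistent with the trace)
3. r3 = -3 - -3 = 0 (confirmed correct)
4. r1 = -3 + -3 = -6 (consistent with the trace)
5. r1 = -6 - -3 = -3 (no discrepancy)
6. r3 = 0 - -3 = 3 (checks out)
7. r2 = -3 + 3 = 0 (in agreement)
8. r3 = 3 - 0 = 3 (no discrepancy)
9. r1 = -3 - 3 = -6 (no discrepancy)
10. r1 = -6 + 0 = -6 (consistent with the trace)
11. r1 = 3 (in agreement)
Nothing is out of place; the run is error-free.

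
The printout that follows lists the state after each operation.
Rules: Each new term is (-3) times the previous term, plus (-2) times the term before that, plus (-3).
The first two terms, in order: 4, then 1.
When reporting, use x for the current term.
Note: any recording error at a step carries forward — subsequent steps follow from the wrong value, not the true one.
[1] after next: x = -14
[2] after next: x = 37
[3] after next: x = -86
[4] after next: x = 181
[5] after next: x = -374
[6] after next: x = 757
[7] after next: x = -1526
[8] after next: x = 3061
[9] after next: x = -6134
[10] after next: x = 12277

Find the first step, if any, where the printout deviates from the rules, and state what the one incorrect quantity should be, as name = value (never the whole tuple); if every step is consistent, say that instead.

no error

1. x = -3*(1) + (-2)*(4) + (-3) = -14 (exactly as logged)
2. x = -3*(-14) + (-2)*(1) + (-3) = 37 (agrees with the printout)
3. x = -3*(37) + (-2)*(-14) + (-3) = -86 (confirmed correct)
4. x = -3*(-86) + (-2)*(37) + (-3) = 181 (verified)
5. x = -3*(181) + (-2)*(-86) + (-3) = -374 (checks out)
6. x = -3*(-374) + (-2)*(181) + (-3) = 757 (exactly as logged)
7. x = -3*(757) + (-2)*(-374) + (-3) = -1526 (confirmed correct)
8. x = -3*(-1526) + (-2)*(757) + (-3) = 3061 (no discrepancy)
9. x = -3*(3061) + (-2)*(-1526) + (-3) = -6134 (no discrepancy)
10. x = -3*(-6134) + (-2)*(3061) + (-3) = 12277 (agrees with the printout)
All entries verified; no error found.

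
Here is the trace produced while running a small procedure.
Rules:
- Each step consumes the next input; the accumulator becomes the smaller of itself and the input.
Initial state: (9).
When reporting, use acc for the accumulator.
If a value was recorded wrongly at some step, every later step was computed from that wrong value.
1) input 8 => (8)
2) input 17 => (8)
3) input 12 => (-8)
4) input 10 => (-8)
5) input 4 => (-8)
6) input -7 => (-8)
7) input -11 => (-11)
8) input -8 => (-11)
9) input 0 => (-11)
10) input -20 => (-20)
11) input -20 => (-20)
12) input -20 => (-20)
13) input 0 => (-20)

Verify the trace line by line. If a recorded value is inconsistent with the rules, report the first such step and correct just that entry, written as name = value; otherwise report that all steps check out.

step 1: acc = min(9, 8) = 8 -> checks out
step 2: acc = min(8, 17) = 8 -> checks out
step 3: acc = min(8, 12) = 8 -> the trace disagrees here
Step 3 is the first one off; corrected, acc = 8.

step 3, acc = 8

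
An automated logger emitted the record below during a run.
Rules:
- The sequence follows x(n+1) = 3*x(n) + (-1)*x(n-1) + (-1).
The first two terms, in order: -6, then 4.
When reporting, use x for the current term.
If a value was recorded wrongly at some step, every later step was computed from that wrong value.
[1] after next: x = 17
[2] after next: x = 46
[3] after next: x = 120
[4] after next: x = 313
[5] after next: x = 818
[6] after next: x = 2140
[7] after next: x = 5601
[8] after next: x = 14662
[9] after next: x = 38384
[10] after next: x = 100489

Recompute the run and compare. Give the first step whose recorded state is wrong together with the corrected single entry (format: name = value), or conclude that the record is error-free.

no error

Step 1: x = 3*(4) + (-1)*(-6) + (-1) = 17 — in agreement.
Step 2: x = 3*(17) + (-1)*(4) + (-1) = 46 — verified.
Step 3: x = 3*(46) + (-1)*(17) + (-1) = 120 — confirmed correct.
Step 4: x = 3*(120) + (-1)*(46) + (-1) = 313 — checks out.
Step 5: x = 3*(313) + (-1)*(120) + (-1) = 818 — verified.
Step 6: x = 3*(818) + (-1)*(313) + (-1) = 2140 — in agreement.
Step 7: x = 3*(2140) + (-1)*(818) + (-1) = 5601 — verified.
Step 8: x = 3*(5601) + (-1)*(2140) + (-1) = 14662 — consistent with the record.
Step 9: x = 3*(14662) + (-1)*(5601) + (-1) = 38384 — checks out.
Step 10: x = 3*(38384) + (-1)*(14662) + (-1) = 100489 — matches.
Every step is consistent.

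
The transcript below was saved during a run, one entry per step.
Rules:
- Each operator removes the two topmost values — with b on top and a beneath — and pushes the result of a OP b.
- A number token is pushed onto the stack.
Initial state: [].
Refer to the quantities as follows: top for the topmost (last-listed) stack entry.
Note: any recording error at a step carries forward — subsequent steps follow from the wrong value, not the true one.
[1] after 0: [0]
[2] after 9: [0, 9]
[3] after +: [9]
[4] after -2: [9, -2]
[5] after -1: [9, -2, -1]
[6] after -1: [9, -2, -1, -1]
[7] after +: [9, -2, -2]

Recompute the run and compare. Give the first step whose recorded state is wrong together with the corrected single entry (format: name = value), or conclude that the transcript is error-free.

no error

Step 1: push 0: top = 0 — in agreement.
Step 2: push 9: top = 9 — in agreement.
Step 3: 0 + 9 = 9 — checks out.
Step 4: push -2: top = -2 — matches.
Step 5: push -1: top = -1 — exactly as logged.
Step 6: push -1: top = -1 — consistent with the transcript.
Step 7: -1 + -1 = -2 — verified.
Every step is consistent.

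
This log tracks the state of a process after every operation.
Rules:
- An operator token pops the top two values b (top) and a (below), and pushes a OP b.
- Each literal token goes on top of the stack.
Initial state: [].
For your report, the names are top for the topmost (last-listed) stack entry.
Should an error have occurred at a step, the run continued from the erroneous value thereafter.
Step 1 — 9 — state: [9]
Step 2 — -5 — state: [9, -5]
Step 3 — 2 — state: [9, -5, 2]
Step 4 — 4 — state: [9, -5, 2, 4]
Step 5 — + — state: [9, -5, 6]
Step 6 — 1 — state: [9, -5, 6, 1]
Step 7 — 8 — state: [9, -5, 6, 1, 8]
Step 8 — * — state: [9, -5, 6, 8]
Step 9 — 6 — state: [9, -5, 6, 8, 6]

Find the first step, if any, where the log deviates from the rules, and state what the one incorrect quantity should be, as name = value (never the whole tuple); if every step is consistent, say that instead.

no error

Step 1: push 9: top = 9 — exactly as logged.
Step 2: push -5: top = -5 — exactly as logged.
Step 3: push 2: top = 2 — no discrepancy.
Step 4: push 4: top = 4 — verified.
Step 5: 2 + 4 = 6 — matches.
Step 6: push 1: top = 1 — verified.
Step 7: push 8: top = 8 — exactly as logged.
Step 8: 1 * 8 = 8 — in agreement.
Step 9: push 6: top = 6 — matches.
No step deviates from the rules.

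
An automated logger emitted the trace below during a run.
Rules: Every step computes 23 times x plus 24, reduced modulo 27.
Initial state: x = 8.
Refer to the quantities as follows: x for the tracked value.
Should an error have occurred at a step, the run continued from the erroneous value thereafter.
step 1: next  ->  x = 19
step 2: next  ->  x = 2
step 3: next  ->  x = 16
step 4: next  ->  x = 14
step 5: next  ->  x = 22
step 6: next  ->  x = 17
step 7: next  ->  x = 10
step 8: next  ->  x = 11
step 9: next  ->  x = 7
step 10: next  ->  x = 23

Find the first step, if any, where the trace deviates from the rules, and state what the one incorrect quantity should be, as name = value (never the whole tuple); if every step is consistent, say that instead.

Step 1: x = (23*8 + 24) mod 27 = 19 — verified.
Step 2: x = (23*19 + 24) mod 27 = 2 — verified.
Step 3: x = (23*2 + 24) mod 27 = 16 — verified.
Step 4: x = (23*16 + 24) mod 27 = 14 — in agreement.
Step 5: x = (23*14 + 24) mod 27 = 22 — checks out.
Step 6: x = (23*22 + 24) mod 27 = 17 — exactly as logged.
Step 7: x = (23*17 + 24) mod 27 = 10 — matches.
Step 8: x = (23*10 + 24) mod 27 = 11 — no discrepancy.
Step 9: x = (23*11 + 24) mod 27 = 7 — matches.
Step 10: x = (23*7 + 24) mod 27 = 23 — agrees with the trace.
Every step is consistent.

no error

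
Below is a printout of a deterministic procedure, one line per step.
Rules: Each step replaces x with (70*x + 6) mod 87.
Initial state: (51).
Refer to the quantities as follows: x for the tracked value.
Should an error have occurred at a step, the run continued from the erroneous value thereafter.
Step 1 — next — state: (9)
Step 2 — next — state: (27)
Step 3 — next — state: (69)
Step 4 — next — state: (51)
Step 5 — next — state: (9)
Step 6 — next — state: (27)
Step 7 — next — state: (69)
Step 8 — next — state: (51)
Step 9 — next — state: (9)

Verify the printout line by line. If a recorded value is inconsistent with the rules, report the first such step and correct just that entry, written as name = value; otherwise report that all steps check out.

no error

Step 1: x = (70*51 + 6) mod 87 = 9 — matches.
Step 2: x = (70*9 + 6) mod 87 = 27 — checks out.
Step 3: x = (70*27 + 6) mod 87 = 69 — in agreement.
Step 4: x = (70*69 + 6) mod 87 = 51 — exactly as logged.
Step 5: x = (70*51 + 6) mod 87 = 9 — no discrepancy.
Step 6: x = (70*9 + 6) mod 87 = 27 — same as recorded.
Step 7: x = (70*27 + 6) mod 87 = 69 — no discrepancy.
Step 8: x = (70*69 + 6) mod 87 = 51 — same as recorded.
Step 9: x = (70*51 + 6) mod 87 = 9 — consistent with the printout.
All steps check out; nothing to correct.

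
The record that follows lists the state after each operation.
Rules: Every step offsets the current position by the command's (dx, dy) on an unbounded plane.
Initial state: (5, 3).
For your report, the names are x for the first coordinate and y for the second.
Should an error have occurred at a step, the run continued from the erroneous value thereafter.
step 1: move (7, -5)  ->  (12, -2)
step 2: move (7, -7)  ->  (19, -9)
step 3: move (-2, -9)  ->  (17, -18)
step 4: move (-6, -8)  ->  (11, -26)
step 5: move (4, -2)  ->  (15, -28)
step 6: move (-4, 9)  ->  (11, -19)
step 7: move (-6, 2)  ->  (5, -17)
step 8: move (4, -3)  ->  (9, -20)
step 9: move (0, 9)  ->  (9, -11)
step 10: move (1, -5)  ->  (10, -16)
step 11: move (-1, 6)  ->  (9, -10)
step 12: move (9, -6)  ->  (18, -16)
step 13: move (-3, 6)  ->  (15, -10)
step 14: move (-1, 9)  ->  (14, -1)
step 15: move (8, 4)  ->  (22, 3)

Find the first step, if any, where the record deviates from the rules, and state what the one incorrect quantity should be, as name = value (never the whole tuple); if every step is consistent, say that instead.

no error

step 1: x = 5 + (7) = 12, y = 3 + (-5) = -2 -> consistent with the record
step 2: x = 12 + (7) = 19, y = -2 + (-7) = -9 -> verified
step 3: x = 19 + (-2) = 17, y = -9 + (-9) = -18 -> in agreement
step 4: x = 17 + (-6) = 11, y = -18 + (-8) = -26 -> in agreement
step 5: x = 11 + (4) = 15, y = -26 + (-2) = -28 -> checks out
step 6: x = 15 + (-4) = 11, y = -28 + (9) = -19 -> confirmed correct
step 7: x = 11 + (-6) = 5, y = -19 + (2) = -17 -> agrees with the record
step 8: x = 5 + (4) = 9, y = -17 + (-3) = -20 -> checks out
step 9: x = 9 + (0) = 9, y = -20 + (9) = -11 -> no discrepancy
step 10: x = 9 + (1) = 10, y = -11 + (-5) = -16 -> checks out
step 11: x = 10 + (-1) = 9, y = -16 + (6) = -10 -> same as recorded
step 12: x = 9 + (9) = 18, y = -10 + (-6) = -16 -> no discrepancy
step 13: x = 18 + (-3) = 15, y = -16 + (6) = -10 -> exactly as logged
step 14: x = 15 + (-1) = 14, y = -10 + (9) = -1 -> consistent with the record
step 15: x = 14 + (8) = 22, y = -1 + (4) = 3 -> consistent with the record
Each recorded entry agrees with the recomputation.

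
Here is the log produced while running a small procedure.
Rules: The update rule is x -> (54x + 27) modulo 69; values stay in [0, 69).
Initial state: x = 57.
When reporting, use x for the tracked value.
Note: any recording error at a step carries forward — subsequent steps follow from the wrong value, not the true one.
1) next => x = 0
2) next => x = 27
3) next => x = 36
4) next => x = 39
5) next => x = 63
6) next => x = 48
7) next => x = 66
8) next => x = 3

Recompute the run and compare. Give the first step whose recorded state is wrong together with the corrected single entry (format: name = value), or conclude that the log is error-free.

Recomputing the run from the initial state:
step 1: x = 0
step 2: x = 27
step 3: x = 36
step 4: x = 39
step 5: x = 63
step 6: x = 48
step 7: x = 66
step 8: x = 3
This matches the log at every step.

no error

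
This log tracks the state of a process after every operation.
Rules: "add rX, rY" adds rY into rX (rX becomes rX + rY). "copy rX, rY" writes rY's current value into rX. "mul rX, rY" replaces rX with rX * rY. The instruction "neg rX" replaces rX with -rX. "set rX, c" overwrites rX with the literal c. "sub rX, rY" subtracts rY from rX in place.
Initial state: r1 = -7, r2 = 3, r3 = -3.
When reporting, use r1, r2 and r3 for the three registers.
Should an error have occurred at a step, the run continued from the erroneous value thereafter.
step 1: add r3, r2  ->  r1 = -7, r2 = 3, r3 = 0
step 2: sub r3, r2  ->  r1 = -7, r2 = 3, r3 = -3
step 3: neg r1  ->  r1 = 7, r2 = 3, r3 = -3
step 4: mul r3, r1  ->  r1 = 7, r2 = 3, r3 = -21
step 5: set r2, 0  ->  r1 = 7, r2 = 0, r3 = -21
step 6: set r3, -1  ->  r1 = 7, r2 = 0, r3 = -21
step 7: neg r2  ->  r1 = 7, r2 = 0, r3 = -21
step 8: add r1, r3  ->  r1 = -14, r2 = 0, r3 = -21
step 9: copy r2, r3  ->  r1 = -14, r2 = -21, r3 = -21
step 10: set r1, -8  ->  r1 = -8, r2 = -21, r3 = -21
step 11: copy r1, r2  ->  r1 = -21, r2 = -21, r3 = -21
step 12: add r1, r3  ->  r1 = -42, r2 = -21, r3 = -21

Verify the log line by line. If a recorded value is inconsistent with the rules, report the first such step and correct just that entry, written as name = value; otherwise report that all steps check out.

Recomputing the run from the initial state:
step 1: r1 = -7, r2 = 3, r3 = 0
step 2: r1 = -7, r2 = 3, r3 = -3
step 3: r1 = 7, r2 = 3, r3 = -3
step 4: r1 = 7, r2 = 3, r3 = -21
step 5: r1 = 7, r2 = 0, r3 = -21
step 6: r1 = 7, r2 = 0, r3 = -1
step 7: r1 = 7, r2 = 0, r3 = -1
step 8: r1 = 6, r2 = 0, r3 = -1
step 9: r1 = 6, r2 = -1, r3 = -1
step 10: r1 = -8, r2 = -1, r3 = -1
step 11: r1 = -1, r2 = -1, r3 = -1
step 12: r1 = -2, r2 = -1, r3 = -1
The first disagreement with the log is at step 6, where the value should be r3 = -1.

step 6, r3 = -1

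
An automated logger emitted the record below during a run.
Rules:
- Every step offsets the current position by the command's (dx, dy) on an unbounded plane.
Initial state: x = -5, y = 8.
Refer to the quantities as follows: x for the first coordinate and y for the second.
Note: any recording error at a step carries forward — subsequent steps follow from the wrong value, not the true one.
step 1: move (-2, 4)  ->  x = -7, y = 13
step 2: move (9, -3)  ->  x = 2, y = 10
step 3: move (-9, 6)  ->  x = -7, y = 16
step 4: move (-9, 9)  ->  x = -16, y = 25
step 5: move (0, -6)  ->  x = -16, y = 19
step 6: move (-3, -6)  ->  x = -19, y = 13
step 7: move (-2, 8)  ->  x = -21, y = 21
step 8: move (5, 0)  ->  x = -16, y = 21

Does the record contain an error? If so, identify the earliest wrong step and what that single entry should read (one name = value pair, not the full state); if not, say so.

step 1, y = 12

step 1: x = -5 + (-2) = -7, y = 8 + (4) = 12 -> the entry is off here
The audit stops at step 1: the recorded entry is wrong and should be y = 12.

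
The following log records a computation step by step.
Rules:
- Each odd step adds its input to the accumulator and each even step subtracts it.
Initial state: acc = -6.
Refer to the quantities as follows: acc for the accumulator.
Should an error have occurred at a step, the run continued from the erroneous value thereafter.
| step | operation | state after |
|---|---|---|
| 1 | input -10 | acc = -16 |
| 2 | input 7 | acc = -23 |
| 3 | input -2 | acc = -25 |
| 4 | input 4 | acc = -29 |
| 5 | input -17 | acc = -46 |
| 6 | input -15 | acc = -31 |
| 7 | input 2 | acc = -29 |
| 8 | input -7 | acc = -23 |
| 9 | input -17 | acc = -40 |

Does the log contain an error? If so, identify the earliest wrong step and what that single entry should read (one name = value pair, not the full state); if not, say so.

step 1: acc = -6 + -10 = -16 -> consistent with the log
step 2: acc = -16 - 7 = -23 -> matches
step 3: acc = -23 + -2 = -25 -> confirmed correct
step 4: acc = -25 - 4 = -29 -> verified
step 5: acc = -29 + -17 = -46 -> matches
step 6: acc = -46 - -15 = -31 -> no discrepancy
step 7: acc = -31 + 2 = -29 -> checks out
step 8: acc = -29 - -7 = -22 -> not what was recorded
First incorrect step: 8; the correct value is acc = -22.

step 8, acc = -22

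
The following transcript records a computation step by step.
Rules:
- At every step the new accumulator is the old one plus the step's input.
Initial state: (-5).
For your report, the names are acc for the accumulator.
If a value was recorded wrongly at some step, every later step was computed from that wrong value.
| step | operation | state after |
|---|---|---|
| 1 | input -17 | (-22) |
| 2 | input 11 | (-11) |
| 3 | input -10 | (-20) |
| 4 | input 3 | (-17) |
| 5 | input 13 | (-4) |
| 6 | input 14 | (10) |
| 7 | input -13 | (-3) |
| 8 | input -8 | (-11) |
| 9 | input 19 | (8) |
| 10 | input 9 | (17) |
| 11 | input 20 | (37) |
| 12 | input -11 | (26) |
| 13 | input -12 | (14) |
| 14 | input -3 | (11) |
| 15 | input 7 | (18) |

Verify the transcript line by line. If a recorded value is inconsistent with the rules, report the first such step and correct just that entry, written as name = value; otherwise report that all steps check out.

step 3, acc = -21

Recomputing the run from the initial state:
step 1: acc = -22
step 2: acc = -11
step 3: acc = -21
step 4: acc = -18
step 5: acc = -5
step 6: acc = 9
step 7: acc = -4
step 8: acc = -12
step 9: acc = 7
step 10: acc = 16
step 11: acc = 36
step 12: acc = 25
step 13: acc = 13
step 14: acc = 10
step 15: acc = 17
The first disagreement with the transcript is at step 3, where the value should be acc = -21.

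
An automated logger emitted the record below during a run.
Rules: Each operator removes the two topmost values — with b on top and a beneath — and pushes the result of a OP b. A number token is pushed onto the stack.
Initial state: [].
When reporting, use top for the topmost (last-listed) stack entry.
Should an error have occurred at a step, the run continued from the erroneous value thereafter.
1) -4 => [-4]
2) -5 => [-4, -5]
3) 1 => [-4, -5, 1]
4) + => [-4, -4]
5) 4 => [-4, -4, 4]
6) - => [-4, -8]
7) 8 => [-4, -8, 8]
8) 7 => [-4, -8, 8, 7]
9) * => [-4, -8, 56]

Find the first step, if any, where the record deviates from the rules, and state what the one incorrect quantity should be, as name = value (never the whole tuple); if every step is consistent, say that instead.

no error

Step 1: push -4: top = -4 — verified.
Step 2: push -5: top = -5 — in agreement.
Step 3: push 1: top = 1 — matches.
Step 4: -5 + 1 = -4 — verified.
Step 5: push 4: top = 4 — exactly as logged.
Step 6: -4 - 4 = -8 — in agreement.
Step 7: push 8: top = 8 — agrees with the record.
Step 8: push 7: top = 7 — agrees with the record.
Step 9: 8 * 7 = 56 — agrees with the record.
All steps check out; nothing to correct.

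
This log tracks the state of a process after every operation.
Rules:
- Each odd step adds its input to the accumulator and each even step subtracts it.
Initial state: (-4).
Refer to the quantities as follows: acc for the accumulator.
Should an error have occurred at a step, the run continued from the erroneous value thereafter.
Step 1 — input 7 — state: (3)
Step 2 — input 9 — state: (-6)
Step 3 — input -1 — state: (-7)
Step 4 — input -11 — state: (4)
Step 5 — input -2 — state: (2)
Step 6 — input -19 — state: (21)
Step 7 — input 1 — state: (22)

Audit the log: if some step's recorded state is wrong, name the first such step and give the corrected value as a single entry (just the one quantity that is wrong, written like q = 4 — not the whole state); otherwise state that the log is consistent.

Step 1: acc = -4 + 7 = 3 — consistent with the log.
Step 2: acc = 3 - 9 = -6 — checks out.
Step 3: acc = -6 + -1 = -7 — matches.
Step 4: acc = -7 - -11 = 4 — in agreement.
Step 5: acc = 4 + -2 = 2 — exactly as logged.
Step 6: acc = 2 - -19 = 21 — agrees with the log.
Step 7: acc = 21 + 1 = 22 — verified.
All steps check out; nothing to correct.

no error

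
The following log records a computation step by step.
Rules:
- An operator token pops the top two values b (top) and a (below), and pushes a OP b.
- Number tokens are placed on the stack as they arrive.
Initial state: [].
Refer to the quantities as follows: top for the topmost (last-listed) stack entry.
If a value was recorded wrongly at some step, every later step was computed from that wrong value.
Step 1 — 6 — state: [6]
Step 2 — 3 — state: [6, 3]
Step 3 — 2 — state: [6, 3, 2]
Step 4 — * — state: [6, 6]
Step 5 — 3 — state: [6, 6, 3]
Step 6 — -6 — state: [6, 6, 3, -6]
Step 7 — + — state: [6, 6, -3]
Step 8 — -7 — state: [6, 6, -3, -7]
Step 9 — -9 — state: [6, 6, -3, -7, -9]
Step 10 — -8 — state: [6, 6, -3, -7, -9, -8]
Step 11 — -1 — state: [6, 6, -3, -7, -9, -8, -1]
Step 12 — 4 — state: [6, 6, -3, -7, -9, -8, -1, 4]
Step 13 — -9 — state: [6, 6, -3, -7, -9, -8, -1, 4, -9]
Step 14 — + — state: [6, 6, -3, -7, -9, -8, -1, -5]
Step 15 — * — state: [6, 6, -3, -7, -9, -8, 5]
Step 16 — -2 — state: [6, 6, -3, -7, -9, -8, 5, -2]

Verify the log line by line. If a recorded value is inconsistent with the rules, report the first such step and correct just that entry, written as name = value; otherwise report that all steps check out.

no error

step 1: push 6: top = 6 -> verified
step 2: push 3: top = 3 -> consistent with the log
step 3: push 2: top = 2 -> checks out
step 4: 3 * 2 = 6 -> consistent with the log
step 5: push 3: top = 3 -> agrees with the log
step 6: push -6: top = -6 -> verified
step 7: 3 + -6 = -3 -> no discrepancy
step 8: push -7: top = -7 -> no discrepancy
step 9: push -9: top = -9 -> checks out
step 10: push -8: top = -8 -> checks out
step 11: push -1: top = -1 -> confirmed correct
step 12: push 4: top = 4 -> confirmed correct
step 13: push -9: top = -9 -> checks out
step 14: 4 + -9 = -5 -> no discrepancy
step 15: -1 * -5 = 5 -> agrees with the log
step 16: push -2: top = -2 -> no discrepancy
No step deviates from the rules.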